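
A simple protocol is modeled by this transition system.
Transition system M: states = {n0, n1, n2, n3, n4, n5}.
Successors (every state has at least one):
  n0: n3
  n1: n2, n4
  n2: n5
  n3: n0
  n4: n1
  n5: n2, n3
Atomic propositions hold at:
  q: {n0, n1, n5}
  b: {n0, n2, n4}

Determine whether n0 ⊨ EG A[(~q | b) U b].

Sat(~q) = {n2, n3, n4}
Sat(~q | b) = {n0, n2, n3, n4}
A[(~q | b) U b]: least fixpoint, start Z0 = Sat(b) = {n0, n2, n4}, add states in Sat(~q | b) with every successor in Z. Z1 = {n0, n2, n3, n4}; fixed.
Sat(A[(~q | b) U b]) = {n0, n2, n3, n4}
EG A[(~q | b) U b]: greatest fixpoint, start Z0 = {n0, n2, n3, n4}, keep only states in Sat with some successor in Z. Z1 = {n0, n3}; fixed.
Sat(EG A[(~q | b) U b]) = {n0, n3}
n0 ∈ Sat(EG A[(~q | b) U b]) = {n0, n3}, so the formula holds at n0.

Yes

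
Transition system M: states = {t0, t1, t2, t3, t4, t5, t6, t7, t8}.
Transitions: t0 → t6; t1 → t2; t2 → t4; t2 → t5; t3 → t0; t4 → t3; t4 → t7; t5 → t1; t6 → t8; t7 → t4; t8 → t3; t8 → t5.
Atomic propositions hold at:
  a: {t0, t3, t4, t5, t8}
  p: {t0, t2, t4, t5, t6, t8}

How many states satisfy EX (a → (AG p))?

4

AG p: greatest fixpoint, start Z0 = {t0, t2, t4, t5, t6, t8}, keep only states in Sat with every successor in Z. Z1 = {t0, t2, t6}; Z2 = {t0}; Z3 = ∅; fixed.
Sat(AG p) = ∅
Sat(a → (AG p)) = {t1, t2, t6, t7}
Sat(EX (a → (AG p))) = {s : some successor in {t1, t2, t6, t7}} = {t0, t1, t4, t5}
|Sat(EX (a → (AG p)))| = |{t0, t1, t4, t5}| = 4.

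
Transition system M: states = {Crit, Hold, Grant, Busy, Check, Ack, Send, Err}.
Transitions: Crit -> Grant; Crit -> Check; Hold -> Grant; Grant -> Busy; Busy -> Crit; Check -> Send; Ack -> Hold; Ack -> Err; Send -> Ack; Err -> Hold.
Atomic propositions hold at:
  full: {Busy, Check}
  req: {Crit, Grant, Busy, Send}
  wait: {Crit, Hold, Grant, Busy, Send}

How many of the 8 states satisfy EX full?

Sat(EX full) = {s : some successor in {Busy, Check}} = {Crit, Grant}
|Sat(EX full)| = |{Crit, Grant}| = 2.

2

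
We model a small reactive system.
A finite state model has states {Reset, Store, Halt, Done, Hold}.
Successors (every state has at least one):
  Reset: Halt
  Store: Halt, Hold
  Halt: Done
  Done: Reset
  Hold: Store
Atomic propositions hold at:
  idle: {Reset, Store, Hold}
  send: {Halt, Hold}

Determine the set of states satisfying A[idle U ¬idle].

{Reset, Halt, Done}

Sat(¬idle) = {Halt, Done}
A[idle U ¬idle]: least fixpoint, start Z0 = Sat(¬idle) = {Halt, Done}, add states in Sat(idle) with every successor in Z. Z1 = {Reset, Halt, Done}; fixed.
Sat(A[idle U ¬idle]) = {Reset, Halt, Done}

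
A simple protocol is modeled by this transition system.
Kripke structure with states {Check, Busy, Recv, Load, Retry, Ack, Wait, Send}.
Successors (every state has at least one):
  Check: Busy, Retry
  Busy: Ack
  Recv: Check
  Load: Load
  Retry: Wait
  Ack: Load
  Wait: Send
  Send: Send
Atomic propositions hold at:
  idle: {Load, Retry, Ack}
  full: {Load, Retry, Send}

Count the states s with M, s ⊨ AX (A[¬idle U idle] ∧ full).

Sat(¬idle) = {Check, Busy, Recv, Wait, Send}
A[¬idle U idle]: least fixpoint, start Z0 = Sat(idle) = {Load, Retry, Ack}, add states in Sat(¬idle) with every successor in Z. Z1 = {Busy, Load, Retry, Ack}; Z2 = {Check, Busy, Load, Retry, Ack}; Z3 = {Check, Busy, Recv, Load, Retry, Ack}; fixed.
Sat(A[¬idle U idle]) = {Check, Busy, Recv, Load, Retry, Ack}
Sat(A[¬idle U idle] ∧ full) = {Load, Retry}
Sat(AX (A[¬idle U idle] ∧ full)) = {s : every successor in {Load, Retry}} = {Load, Ack}
|Sat(AX (A[¬idle U idle] ∧ full))| = |{Load, Ack}| = 2.

2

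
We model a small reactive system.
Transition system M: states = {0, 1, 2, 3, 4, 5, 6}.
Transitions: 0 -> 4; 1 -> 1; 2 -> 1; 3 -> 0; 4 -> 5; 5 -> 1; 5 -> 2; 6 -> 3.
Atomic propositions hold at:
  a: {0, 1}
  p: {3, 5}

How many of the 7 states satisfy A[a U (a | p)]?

Sat(a | p) = {0, 1, 3, 5}
A[a U (a | p)]: least fixpoint, start Z0 = Sat((a | p)) = {0, 1, 3, 5}, add states in Sat(a) with every successor in Z. Already a fixed point.
Sat(A[a U (a | p)]) = {0, 1, 3, 5}
|Sat(A[a U (a | p)])| = |{0, 1, 3, 5}| = 4.

4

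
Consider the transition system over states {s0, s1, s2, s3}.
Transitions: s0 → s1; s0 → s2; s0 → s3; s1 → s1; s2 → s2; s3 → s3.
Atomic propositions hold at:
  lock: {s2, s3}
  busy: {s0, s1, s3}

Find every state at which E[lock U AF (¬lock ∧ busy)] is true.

Sat(¬lock) = {s0, s1}
Sat(¬lock ∧ busy) = {s0, s1}
AF (¬lock ∧ busy): least fixpoint, start Z0 = {s0, s1}, add states with every successor in Z. Already a fixed point.
Sat(AF (¬lock ∧ busy)) = {s0, s1}
E[lock U AF (¬lock ∧ busy)]: least fixpoint, start Z0 = Sat(AF (¬lock ∧ busy)) = {s0, s1}, add states in Sat(lock) with some successor in Z. Already a fixed point.
Sat(E[lock U AF (¬lock ∧ busy)]) = {s0, s1}

{s0, s1}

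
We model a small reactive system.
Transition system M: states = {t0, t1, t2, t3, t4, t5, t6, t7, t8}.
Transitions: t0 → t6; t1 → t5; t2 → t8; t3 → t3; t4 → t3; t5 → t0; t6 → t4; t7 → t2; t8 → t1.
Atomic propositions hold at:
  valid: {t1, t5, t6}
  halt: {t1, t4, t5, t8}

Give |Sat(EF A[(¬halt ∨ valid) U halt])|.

8

Sat(¬halt) = {t0, t2, t3, t6, t7}
Sat(¬halt ∨ valid) = {t0, t1, t2, t3, t5, t6, t7}
A[(¬halt ∨ valid) U halt]: least fixpoint, start Z0 = Sat(halt) = {t1, t4, t5, t8}, add states in Sat(¬halt ∨ valid) with every successor in Z. Z1 = {t1, t2, t4, t5, t6, t8}; Z2 = {t0, t1, t2, t4, t5, t6, t7, t8}; fixed.
Sat(A[(¬halt ∨ valid) U halt]) = {t0, t1, t2, t4, t5, t6, t7, t8}
EF A[(¬halt ∨ valid) U halt]: least fixpoint, start Z0 = {t0, t1, t2, t4, t5, t6, t7, t8}, add states with some successor in Z. Already a fixed point.
Sat(EF A[(¬halt ∨ valid) U halt]) = {t0, t1, t2, t4, t5, t6, t7, t8}
|Sat(EF A[(¬halt ∨ valid) U halt])| = |{t0, t1, t2, t4, t5, t6, t7, t8}| = 8.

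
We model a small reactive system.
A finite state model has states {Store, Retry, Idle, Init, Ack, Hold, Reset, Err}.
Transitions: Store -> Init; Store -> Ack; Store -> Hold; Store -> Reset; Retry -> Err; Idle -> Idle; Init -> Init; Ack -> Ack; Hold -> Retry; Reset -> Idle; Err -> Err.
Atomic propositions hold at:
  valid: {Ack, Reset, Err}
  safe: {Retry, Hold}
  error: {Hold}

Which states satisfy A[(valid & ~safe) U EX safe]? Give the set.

{Store, Hold}

Sat(~safe) = {Store, Idle, Init, Ack, Reset, Err}
Sat(valid & ~safe) = {Ack, Reset, Err}
Sat(EX safe) = {s : some successor in {Retry, Hold}} = {Store, Hold}
A[(valid & ~safe) U EX safe]: least fixpoint, start Z0 = Sat(EX safe) = {Store, Hold}, add states in Sat(valid & ~safe) with every successor in Z. Already a fixed point.
Sat(A[(valid & ~safe) U EX safe]) = {Store, Hold}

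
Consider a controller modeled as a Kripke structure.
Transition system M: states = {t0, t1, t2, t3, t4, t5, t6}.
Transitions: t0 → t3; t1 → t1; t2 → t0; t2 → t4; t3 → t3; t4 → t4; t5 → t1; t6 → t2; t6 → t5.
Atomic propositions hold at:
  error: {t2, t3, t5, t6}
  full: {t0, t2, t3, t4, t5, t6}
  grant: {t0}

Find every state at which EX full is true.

{t0, t2, t3, t4, t6}

Sat(EX full) = {s : some successor in {t0, t2, t3, t4, t5, t6}} = {t0, t2, t3, t4, t6}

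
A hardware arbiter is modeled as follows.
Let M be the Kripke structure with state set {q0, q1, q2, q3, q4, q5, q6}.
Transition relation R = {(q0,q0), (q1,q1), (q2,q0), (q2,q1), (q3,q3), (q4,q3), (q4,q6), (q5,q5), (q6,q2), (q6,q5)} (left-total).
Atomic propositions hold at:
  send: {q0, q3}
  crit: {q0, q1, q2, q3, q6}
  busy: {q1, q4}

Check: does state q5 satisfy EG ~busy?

Sat(~busy) = {q0, q2, q3, q5, q6}
EG ~busy: greatest fixpoint, start Z0 = {q0, q2, q3, q5, q6}, keep only states in Sat with some successor in Z. Already a fixed point.
Sat(EG ~busy) = {q0, q2, q3, q5, q6}
q5 ∈ Sat(EG ~busy) = {q0, q2, q3, q5, q6}, so the formula holds at q5.

Yes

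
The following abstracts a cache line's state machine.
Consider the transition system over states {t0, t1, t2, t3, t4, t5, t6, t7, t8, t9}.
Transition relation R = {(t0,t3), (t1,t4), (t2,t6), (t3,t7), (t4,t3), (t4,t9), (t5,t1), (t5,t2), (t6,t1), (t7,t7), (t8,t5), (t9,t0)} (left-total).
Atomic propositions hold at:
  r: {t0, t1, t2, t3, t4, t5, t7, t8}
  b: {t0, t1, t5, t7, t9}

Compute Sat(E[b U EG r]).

EG r: greatest fixpoint, start Z0 = {t0, t1, t2, t3, t4, t5, t7, t8}, keep only states in Sat with some successor in Z. Z1 = {t0, t1, t3, t4, t5, t7, t8}; fixed.
Sat(EG r) = {t0, t1, t3, t4, t5, t7, t8}
E[b U EG r]: least fixpoint, start Z0 = Sat(EG r) = {t0, t1, t3, t4, t5, t7, t8}, add states in Sat(b) with some successor in Z. Z1 = {t0, t1, t3, t4, t5, t7, t8, t9}; fixed.
Sat(E[b U EG r]) = {t0, t1, t3, t4, t5, t7, t8, t9}

{t0, t1, t3, t4, t5, t7, t8, t9}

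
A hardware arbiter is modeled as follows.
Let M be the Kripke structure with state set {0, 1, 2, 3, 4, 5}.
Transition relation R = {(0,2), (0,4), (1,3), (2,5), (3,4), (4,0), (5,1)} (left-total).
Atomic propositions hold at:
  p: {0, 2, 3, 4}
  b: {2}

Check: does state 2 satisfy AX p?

Sat(AX p) = {s : every successor in {0, 2, 3, 4}} = {0, 1, 3, 4}
2 ∉ Sat(AX p) = {0, 1, 3, 4}, so the formula does not hold at 2.

No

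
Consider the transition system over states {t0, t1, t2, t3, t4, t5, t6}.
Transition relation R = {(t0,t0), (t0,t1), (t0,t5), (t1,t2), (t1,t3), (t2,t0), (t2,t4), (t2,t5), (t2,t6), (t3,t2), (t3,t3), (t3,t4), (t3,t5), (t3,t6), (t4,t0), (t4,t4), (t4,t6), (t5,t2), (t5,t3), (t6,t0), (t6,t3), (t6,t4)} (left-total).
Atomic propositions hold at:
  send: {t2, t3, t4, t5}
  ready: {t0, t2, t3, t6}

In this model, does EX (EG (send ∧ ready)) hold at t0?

No

Sat(send ∧ ready) = {t2, t3}
EG (send ∧ ready): greatest fixpoint, start Z0 = {t2, t3}, keep only states in Sat with some successor in Z. Z1 = {t3}; fixed.
Sat(EG (send ∧ ready)) = {t3}
Sat(EX (EG (send ∧ ready))) = {s : some successor in {t3}} = {t1, t3, t5, t6}
t0 ∉ Sat(EX (EG (send ∧ ready))) = {t1, t3, t5, t6}, so the formula does not hold at t0.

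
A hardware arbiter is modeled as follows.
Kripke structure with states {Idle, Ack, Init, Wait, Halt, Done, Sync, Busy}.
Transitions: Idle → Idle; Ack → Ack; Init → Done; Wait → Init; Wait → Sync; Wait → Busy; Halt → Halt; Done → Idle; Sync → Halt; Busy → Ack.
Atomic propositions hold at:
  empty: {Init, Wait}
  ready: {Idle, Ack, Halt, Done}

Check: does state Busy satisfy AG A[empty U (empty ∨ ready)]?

Sat(empty ∨ ready) = {Idle, Ack, Init, Wait, Halt, Done}
A[empty U (empty ∨ ready)]: least fixpoint, start Z0 = Sat((empty ∨ ready)) = {Idle, Ack, Init, Wait, Halt, Done}, add states in Sat(empty) with every successor in Z. Already a fixed point.
Sat(A[empty U (empty ∨ ready)]) = {Idle, Ack, Init, Wait, Halt, Done}
AG A[empty U (empty ∨ ready)]: greatest fixpoint, start Z0 = {Idle, Ack, Init, Wait, Halt, Done}, keep only states in Sat with every successor in Z. Z1 = {Idle, Ack, Init, Halt, Done}; fixed.
Sat(AG A[empty U (empty ∨ ready)]) = {Idle, Ack, Init, Halt, Done}
Busy ∉ Sat(AG A[empty U (empty ∨ ready)]) = {Idle, Ack, Init, Halt, Done}, so the formula does not hold at Busy.

No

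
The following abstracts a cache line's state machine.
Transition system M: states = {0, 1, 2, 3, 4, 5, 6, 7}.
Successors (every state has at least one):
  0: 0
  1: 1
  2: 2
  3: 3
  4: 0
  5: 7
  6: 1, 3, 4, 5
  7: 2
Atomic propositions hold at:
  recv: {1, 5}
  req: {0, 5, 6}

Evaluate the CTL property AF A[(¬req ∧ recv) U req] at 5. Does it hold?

Sat(¬req) = {1, 2, 3, 4, 7}
Sat(¬req ∧ recv) = {1}
A[(¬req ∧ recv) U req]: least fixpoint, start Z0 = Sat(req) = {0, 5, 6}, add states in Sat(¬req ∧ recv) with every successor in Z. Already a fixed point.
Sat(A[(¬req ∧ recv) U req]) = {0, 5, 6}
AF A[(¬req ∧ recv) U req]: least fixpoint, start Z0 = {0, 5, 6}, add states with every successor in Z. Z1 = {0, 4, 5, 6}; fixed.
Sat(AF A[(¬req ∧ recv) U req]) = {0, 4, 5, 6}
5 ∈ Sat(AF A[(¬req ∧ recv) U req]) = {0, 4, 5, 6}, so the formula holds at 5.

Yes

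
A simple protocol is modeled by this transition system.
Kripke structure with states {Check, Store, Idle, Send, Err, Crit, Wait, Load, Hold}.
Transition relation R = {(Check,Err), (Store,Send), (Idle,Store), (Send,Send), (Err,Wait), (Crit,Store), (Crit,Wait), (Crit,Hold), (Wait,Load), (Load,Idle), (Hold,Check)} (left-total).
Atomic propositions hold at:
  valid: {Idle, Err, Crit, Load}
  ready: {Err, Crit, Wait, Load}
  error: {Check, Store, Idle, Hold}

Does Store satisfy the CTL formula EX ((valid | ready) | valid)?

Sat(valid | ready) = {Idle, Err, Crit, Wait, Load}
Sat((valid | ready) | valid) = {Idle, Err, Crit, Wait, Load}
Sat(EX ((valid | ready) | valid)) = {s : some successor in {Idle, Err, Crit, Wait, Load}} = {Check, Err, Crit, Wait, Load}
Store ∉ Sat(EX ((valid | ready) | valid)) = {Check, Err, Crit, Wait, Load}, so the formula does not hold at Store.

No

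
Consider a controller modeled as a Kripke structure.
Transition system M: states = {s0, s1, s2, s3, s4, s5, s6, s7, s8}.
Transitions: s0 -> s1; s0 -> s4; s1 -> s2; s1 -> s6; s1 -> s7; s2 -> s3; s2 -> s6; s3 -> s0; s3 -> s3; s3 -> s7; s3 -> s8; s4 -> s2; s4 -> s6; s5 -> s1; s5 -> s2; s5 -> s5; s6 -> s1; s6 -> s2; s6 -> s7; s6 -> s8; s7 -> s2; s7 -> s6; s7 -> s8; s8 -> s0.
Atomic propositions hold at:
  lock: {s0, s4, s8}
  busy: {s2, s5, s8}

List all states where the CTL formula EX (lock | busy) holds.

Sat(lock | busy) = {s0, s2, s4, s5, s8}
Sat(EX (lock | busy)) = {s : some successor in {s0, s2, s4, s5, s8}} = {s0, s1, s3, s4, s5, s6, s7, s8}

{s0, s1, s3, s4, s5, s6, s7, s8}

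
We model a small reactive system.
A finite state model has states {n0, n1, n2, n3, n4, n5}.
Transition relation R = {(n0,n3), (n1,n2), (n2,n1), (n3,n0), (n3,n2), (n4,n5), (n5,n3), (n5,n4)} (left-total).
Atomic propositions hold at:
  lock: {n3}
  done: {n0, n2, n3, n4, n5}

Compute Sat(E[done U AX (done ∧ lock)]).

{n0, n3, n4, n5}

Sat(done ∧ lock) = {n3}
Sat(AX (done ∧ lock)) = {s : every successor in {n3}} = {n0}
E[done U AX (done ∧ lock)]: least fixpoint, start Z0 = Sat(AX (done ∧ lock)) = {n0}, add states in Sat(done) with some successor in Z. Z1 = {n0, n3}; Z2 = {n0, n3, n5}; Z3 = {n0, n3, n4, n5}; fixed.
Sat(E[done U AX (done ∧ lock)]) = {n0, n3, n4, n5}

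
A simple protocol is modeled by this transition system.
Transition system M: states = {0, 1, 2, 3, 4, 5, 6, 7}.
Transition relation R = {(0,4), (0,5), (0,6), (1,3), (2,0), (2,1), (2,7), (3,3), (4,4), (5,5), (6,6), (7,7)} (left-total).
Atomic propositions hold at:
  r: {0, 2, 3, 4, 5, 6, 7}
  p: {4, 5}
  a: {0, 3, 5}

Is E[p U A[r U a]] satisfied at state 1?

A[r U a]: least fixpoint, start Z0 = Sat(a) = {0, 3, 5}, add states in Sat(r) with every successor in Z. Already a fixed point.
Sat(A[r U a]) = {0, 3, 5}
E[p U A[r U a]]: least fixpoint, start Z0 = Sat(A[r U a]) = {0, 3, 5}, add states in Sat(p) with some successor in Z. Already a fixed point.
Sat(E[p U A[r U a]]) = {0, 3, 5}
1 ∉ Sat(E[p U A[r U a]]) = {0, 3, 5}, so the formula does not hold at 1.

No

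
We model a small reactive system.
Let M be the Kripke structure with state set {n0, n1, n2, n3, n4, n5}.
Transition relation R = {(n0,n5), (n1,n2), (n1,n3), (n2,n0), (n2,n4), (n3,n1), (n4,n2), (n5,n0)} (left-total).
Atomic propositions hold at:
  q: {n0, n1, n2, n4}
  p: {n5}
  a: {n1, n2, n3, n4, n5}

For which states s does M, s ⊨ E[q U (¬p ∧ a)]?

Sat(¬p) = {n0, n1, n2, n3, n4}
Sat(¬p ∧ a) = {n1, n2, n3, n4}
E[q U (¬p ∧ a)]: least fixpoint, start Z0 = Sat((¬p ∧ a)) = {n1, n2, n3, n4}, add states in Sat(q) with some successor in Z. Already a fixed point.
Sat(E[q U (¬p ∧ a)]) = {n1, n2, n3, n4}

{n1, n2, n3, n4}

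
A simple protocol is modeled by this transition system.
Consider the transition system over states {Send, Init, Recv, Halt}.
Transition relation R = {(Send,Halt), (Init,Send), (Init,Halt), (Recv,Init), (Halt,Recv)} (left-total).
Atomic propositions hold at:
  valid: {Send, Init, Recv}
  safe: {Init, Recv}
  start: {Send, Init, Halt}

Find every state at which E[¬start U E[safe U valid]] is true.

{Send, Init, Recv}

Sat(¬start) = {Recv}
E[safe U valid]: least fixpoint, start Z0 = Sat(valid) = {Send, Init, Recv}, add states in Sat(safe) with some successor in Z. Already a fixed point.
Sat(E[safe U valid]) = {Send, Init, Recv}
E[¬start U E[safe U valid]]: least fixpoint, start Z0 = Sat(E[safe U valid]) = {Send, Init, Recv}, add states in Sat(¬start) with some successor in Z. Already a fixed point.
Sat(E[¬start U E[safe U valid]]) = {Send, Init, Recv}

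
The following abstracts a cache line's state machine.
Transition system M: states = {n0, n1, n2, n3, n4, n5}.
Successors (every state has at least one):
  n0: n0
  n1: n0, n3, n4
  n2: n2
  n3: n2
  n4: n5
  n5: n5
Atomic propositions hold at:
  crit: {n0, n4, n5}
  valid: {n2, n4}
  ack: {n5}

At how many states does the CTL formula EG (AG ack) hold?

AG ack: greatest fixpoint, start Z0 = {n5}, keep only states in Sat with every successor in Z. Already a fixed point.
Sat(AG ack) = {n5}
EG (AG ack): greatest fixpoint, start Z0 = {n5}, keep only states in Sat with some successor in Z. Already a fixed point.
Sat(EG (AG ack)) = {n5}
|Sat(EG (AG ack))| = |{n5}| = 1.

1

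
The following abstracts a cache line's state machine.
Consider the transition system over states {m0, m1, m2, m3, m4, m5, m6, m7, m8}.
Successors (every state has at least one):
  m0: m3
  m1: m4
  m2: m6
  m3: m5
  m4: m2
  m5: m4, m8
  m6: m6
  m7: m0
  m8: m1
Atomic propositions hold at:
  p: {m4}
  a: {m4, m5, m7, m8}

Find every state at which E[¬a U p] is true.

Sat(¬a) = {m0, m1, m2, m3, m6}
E[¬a U p]: least fixpoint, start Z0 = Sat(p) = {m4}, add states in Sat(¬a) with some successor in Z. Z1 = {m1, m4}; fixed.
Sat(E[¬a U p]) = {m1, m4}

{m1, m4}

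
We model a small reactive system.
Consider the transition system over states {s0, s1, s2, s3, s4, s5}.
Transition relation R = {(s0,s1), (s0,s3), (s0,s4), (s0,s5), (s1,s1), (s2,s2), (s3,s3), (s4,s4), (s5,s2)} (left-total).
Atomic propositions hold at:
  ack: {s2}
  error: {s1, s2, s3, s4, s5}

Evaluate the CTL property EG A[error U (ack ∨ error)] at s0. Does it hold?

No

Sat(ack ∨ error) = {s1, s2, s3, s4, s5}
A[error U (ack ∨ error)]: least fixpoint, start Z0 = Sat((ack ∨ error)) = {s1, s2, s3, s4, s5}, add states in Sat(error) with every successor in Z. Already a fixed point.
Sat(A[error U (ack ∨ error)]) = {s1, s2, s3, s4, s5}
EG A[error U (ack ∨ error)]: greatest fixpoint, start Z0 = {s1, s2, s3, s4, s5}, keep only states in Sat with some successor in Z. Already a fixed point.
Sat(EG A[error U (ack ∨ error)]) = {s1, s2, s3, s4, s5}
s0 ∉ Sat(EG A[error U (ack ∨ error)]) = {s1, s2, s3, s4, s5}, so the formula does not hold at s0.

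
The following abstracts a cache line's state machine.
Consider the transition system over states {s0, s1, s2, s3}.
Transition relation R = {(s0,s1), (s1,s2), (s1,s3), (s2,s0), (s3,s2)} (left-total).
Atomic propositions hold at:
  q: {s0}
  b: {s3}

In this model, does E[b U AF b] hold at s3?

AF b: least fixpoint, start Z0 = {s3}, add states with every successor in Z. Already a fixed point.
Sat(AF b) = {s3}
E[b U AF b]: least fixpoint, start Z0 = Sat(AF b) = {s3}, add states in Sat(b) with some successor in Z. Already a fixed point.
Sat(E[b U AF b]) = {s3}
s3 ∈ Sat(E[b U AF b]) = {s3}, so the formula holds at s3.

Yes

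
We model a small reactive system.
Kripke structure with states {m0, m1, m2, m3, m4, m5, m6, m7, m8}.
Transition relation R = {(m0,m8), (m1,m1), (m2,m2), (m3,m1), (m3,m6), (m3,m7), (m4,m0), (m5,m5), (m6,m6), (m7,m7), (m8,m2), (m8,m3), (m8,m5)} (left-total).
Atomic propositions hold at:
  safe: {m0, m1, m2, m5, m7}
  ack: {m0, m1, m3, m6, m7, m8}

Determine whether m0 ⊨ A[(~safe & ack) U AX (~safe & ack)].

Sat(~safe) = {m3, m4, m6, m8}
Sat(~safe & ack) = {m3, m6, m8}
Sat(AX (~safe & ack)) = {s : every successor in {m3, m6, m8}} = {m0, m6}
A[(~safe & ack) U AX (~safe & ack)]: least fixpoint, start Z0 = Sat(AX (~safe & ack)) = {m0, m6}, add states in Sat(~safe & ack) with every successor in Z. Already a fixed point.
Sat(A[(~safe & ack) U AX (~safe & ack)]) = {m0, m6}
m0 ∈ Sat(A[(~safe & ack) U AX (~safe & ack)]) = {m0, m6}, so the formula holds at m0.

Yes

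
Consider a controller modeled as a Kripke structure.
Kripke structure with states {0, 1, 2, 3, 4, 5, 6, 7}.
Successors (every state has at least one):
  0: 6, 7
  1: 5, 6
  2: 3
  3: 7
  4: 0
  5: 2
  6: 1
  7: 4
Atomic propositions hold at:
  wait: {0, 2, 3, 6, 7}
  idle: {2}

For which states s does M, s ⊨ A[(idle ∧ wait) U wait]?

Sat(idle ∧ wait) = {2}
A[(idle ∧ wait) U wait]: least fixpoint, start Z0 = Sat(wait) = {0, 2, 3, 6, 7}, add states in Sat(idle ∧ wait) with every successor in Z. Already a fixed point.
Sat(A[(idle ∧ wait) U wait]) = {0, 2, 3, 6, 7}

{0, 2, 3, 6, 7}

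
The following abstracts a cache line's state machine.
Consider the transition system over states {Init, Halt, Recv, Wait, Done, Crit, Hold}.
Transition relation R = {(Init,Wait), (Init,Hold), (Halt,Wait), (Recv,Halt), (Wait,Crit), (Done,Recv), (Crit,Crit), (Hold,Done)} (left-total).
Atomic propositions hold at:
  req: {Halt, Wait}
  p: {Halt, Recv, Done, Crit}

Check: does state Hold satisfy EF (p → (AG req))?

AG req: greatest fixpoint, start Z0 = {Halt, Wait}, keep only states in Sat with every successor in Z. Z1 = {Halt}; Z2 = ∅; fixed.
Sat(AG req) = ∅
Sat(p → (AG req)) = {Init, Wait, Hold}
EF (p → (AG req)): least fixpoint, start Z0 = {Init, Wait, Hold}, add states with some successor in Z. Z1 = {Init, Halt, Wait, Hold}; Z2 = {Init, Halt, Recv, Wait, Hold}; Z3 = {Init, Halt, Recv, Wait, Done, Hold}; fixed.
Sat(EF (p → (AG req))) = {Init, Halt, Recv, Wait, Done, Hold}
Hold ∈ Sat(EF (p → (AG req))) = {Init, Halt, Recv, Wait, Done, Hold}, so the formula holds at Hold.

Yes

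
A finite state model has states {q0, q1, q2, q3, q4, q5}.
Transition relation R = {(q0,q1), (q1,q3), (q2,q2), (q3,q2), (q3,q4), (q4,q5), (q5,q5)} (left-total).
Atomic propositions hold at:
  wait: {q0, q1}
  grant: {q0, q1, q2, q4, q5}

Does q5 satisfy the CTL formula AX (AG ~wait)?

Sat(~wait) = {q2, q3, q4, q5}
AG ~wait: greatest fixpoint, start Z0 = {q2, q3, q4, q5}, keep only states in Sat with every successor in Z. Already a fixed point.
Sat(AG ~wait) = {q2, q3, q4, q5}
Sat(AX (AG ~wait)) = {s : every successor in {q2, q3, q4, q5}} = {q1, q2, q3, q4, q5}
q5 ∈ Sat(AX (AG ~wait)) = {q1, q2, q3, q4, q5}, so the formula holds at q5.

Yes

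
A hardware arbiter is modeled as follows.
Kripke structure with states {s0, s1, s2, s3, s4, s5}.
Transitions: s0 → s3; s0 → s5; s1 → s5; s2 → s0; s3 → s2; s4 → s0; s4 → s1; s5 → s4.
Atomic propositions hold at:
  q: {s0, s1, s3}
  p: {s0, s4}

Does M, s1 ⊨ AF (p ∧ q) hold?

No

Sat(p ∧ q) = {s0}
AF (p ∧ q): least fixpoint, start Z0 = {s0}, add states with every successor in Z. Z1 = {s0, s2}; Z2 = {s0, s2, s3}; fixed.
Sat(AF (p ∧ q)) = {s0, s2, s3}
s1 ∉ Sat(AF (p ∧ q)) = {s0, s2, s3}, so the formula does not hold at s1.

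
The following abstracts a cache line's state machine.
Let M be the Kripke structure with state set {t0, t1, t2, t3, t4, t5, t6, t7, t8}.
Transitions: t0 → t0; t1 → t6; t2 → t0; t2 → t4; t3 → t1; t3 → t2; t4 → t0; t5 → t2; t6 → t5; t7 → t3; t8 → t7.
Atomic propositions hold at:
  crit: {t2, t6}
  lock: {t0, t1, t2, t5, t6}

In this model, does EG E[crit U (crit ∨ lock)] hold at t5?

Sat(crit ∨ lock) = {t0, t1, t2, t5, t6}
E[crit U (crit ∨ lock)]: least fixpoint, start Z0 = Sat((crit ∨ lock)) = {t0, t1, t2, t5, t6}, add states in Sat(crit) with some successor in Z. Already a fixed point.
Sat(E[crit U (crit ∨ lock)]) = {t0, t1, t2, t5, t6}
EG E[crit U (crit ∨ lock)]: greatest fixpoint, start Z0 = {t0, t1, t2, t5, t6}, keep only states in Sat with some successor in Z. Already a fixed point.
Sat(EG E[crit U (crit ∨ lock)]) = {t0, t1, t2, t5, t6}
t5 ∈ Sat(EG E[crit U (crit ∨ lock)]) = {t0, t1, t2, t5, t6}, so the formula holds at t5.

Yes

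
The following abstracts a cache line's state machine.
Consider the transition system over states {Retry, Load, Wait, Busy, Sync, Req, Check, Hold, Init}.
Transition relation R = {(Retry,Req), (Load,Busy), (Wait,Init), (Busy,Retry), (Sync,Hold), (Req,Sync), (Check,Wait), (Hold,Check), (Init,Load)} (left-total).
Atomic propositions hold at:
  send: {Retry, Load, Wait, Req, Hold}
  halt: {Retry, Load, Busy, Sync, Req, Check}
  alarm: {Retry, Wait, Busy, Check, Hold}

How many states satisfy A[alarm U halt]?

A[alarm U halt]: least fixpoint, start Z0 = Sat(halt) = {Retry, Load, Busy, Sync, Req, Check}, add states in Sat(alarm) with every successor in Z. Z1 = {Retry, Load, Busy, Sync, Req, Check, Hold}; fixed.
Sat(A[alarm U halt]) = {Retry, Load, Busy, Sync, Req, Check, Hold}
|Sat(A[alarm U halt])| = |{Retry, Load, Busy, Sync, Req, Check, Hold}| = 7.

7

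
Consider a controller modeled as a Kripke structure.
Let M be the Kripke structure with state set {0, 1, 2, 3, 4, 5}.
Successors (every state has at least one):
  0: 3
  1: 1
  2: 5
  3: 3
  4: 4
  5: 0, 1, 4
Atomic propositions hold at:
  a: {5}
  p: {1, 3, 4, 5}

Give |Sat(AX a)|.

1

Sat(AX a) = {s : every successor in {5}} = {2}
|Sat(AX a)| = |{2}| = 1.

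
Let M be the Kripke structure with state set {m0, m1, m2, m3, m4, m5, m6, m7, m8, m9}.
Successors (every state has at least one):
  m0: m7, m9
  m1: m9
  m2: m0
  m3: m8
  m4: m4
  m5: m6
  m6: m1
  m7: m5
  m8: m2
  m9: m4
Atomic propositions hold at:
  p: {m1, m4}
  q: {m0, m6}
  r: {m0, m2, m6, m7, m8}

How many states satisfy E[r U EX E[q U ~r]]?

9

Sat(~r) = {m1, m3, m4, m5, m9}
E[q U ~r]: least fixpoint, start Z0 = Sat(~r) = {m1, m3, m4, m5, m9}, add states in Sat(q) with some successor in Z. Z1 = {m0, m1, m3, m4, m5, m6, m9}; fixed.
Sat(E[q U ~r]) = {m0, m1, m3, m4, m5, m6, m9}
Sat(EX E[q U ~r]) = {s : some successor in {m0, m1, m3, m4, m5, m6, m9}} = {m0, m1, m2, m4, m5, m6, m7, m9}
E[r U EX E[q U ~r]]: least fixpoint, start Z0 = Sat(EX E[q U ~r]) = {m0, m1, m2, m4, m5, m6, m7, m9}, add states in Sat(r) with some successor in Z. Z1 = {m0, m1, m2, m4, m5, m6, m7, m8, m9}; fixed.
Sat(E[r U EX E[q U ~r]]) = {m0, m1, m2, m4, m5, m6, m7, m8, m9}
|Sat(E[r U EX E[q U ~r]])| = |{m0, m1, m2, m4, m5, m6, m7, m8, m9}| = 9.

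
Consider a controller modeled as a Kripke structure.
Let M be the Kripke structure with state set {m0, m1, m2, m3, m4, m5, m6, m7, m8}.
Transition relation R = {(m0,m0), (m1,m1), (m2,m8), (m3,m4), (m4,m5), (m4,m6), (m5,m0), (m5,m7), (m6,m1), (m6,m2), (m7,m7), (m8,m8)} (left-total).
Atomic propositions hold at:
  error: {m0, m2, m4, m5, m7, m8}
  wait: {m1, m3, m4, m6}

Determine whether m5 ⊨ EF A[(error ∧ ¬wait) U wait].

Sat(¬wait) = {m0, m2, m5, m7, m8}
Sat(error ∧ ¬wait) = {m0, m2, m5, m7, m8}
A[(error ∧ ¬wait) U wait]: least fixpoint, start Z0 = Sat(wait) = {m1, m3, m4, m6}, add states in Sat(error ∧ ¬wait) with every successor in Z. Already a fixed point.
Sat(A[(error ∧ ¬wait) U wait]) = {m1, m3, m4, m6}
EF A[(error ∧ ¬wait) U wait]: least fixpoint, start Z0 = {m1, m3, m4, m6}, add states with some successor in Z. Already a fixed point.
Sat(EF A[(error ∧ ¬wait) U wait]) = {m1, m3, m4, m6}
m5 ∉ Sat(EF A[(error ∧ ¬wait) U wait]) = {m1, m3, m4, m6}, so the formula does not hold at m5.

No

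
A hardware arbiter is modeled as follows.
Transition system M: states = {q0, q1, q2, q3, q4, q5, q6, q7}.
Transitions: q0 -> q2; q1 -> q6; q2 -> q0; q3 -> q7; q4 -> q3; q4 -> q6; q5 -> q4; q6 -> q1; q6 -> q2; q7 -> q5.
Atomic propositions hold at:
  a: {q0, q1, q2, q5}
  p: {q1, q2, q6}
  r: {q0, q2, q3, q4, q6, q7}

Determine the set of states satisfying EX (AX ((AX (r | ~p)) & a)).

{q0, q1, q2, q3, q4, q6}

Sat(~p) = {q0, q3, q4, q5, q7}
Sat(r | ~p) = {q0, q2, q3, q4, q5, q6, q7}
Sat(AX (r | ~p)) = {s : every successor in {q0, q2, q3, q4, q5, q6, q7}} = {q0, q1, q2, q3, q4, q5, q7}
Sat((AX (r | ~p)) & a) = {q0, q1, q2, q5}
Sat(AX ((AX (r | ~p)) & a)) = {s : every successor in {q0, q1, q2, q5}} = {q0, q2, q6, q7}
Sat(EX (AX ((AX (r | ~p)) & a))) = {s : some successor in {q0, q2, q6, q7}} = {q0, q1, q2, q3, q4, q6}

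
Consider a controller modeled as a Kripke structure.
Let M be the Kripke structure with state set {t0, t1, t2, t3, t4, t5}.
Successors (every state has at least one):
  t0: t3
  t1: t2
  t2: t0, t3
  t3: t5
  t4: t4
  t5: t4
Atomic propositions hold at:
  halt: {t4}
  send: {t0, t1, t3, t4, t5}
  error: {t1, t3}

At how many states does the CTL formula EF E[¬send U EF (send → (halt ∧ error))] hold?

Sat(¬send) = {t2}
Sat(halt ∧ error) = ∅
Sat(send → (halt ∧ error)) = {t2}
EF (send → (halt ∧ error)): least fixpoint, start Z0 = {t2}, add states with some successor in Z. Z1 = {t1, t2}; fixed.
Sat(EF (send → (halt ∧ error))) = {t1, t2}
E[¬send U EF (send → (halt ∧ error))]: least fixpoint, start Z0 = Sat(EF (send → (halt ∧ error))) = {t1, t2}, add states in Sat(¬send) with some successor in Z. Already a fixed point.
Sat(E[¬send U EF (send → (halt ∧ error))]) = {t1, t2}
EF E[¬send U EF (send → (halt ∧ error))]: least fixpoint, start Z0 = {t1, t2}, add states with some successor in Z. Already a fixed point.
Sat(EF E[¬send U EF (send → (halt ∧ error))]) = {t1, t2}
|Sat(EF E[¬send U EF (send → (halt ∧ error))])| = |{t1, t2}| = 2.

2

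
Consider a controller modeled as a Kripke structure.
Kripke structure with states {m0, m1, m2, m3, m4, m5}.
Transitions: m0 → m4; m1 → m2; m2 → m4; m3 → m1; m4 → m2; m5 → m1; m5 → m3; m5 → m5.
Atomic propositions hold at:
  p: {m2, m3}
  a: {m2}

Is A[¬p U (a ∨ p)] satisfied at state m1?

Yes

Sat(¬p) = {m0, m1, m4, m5}
Sat(a ∨ p) = {m2, m3}
A[¬p U (a ∨ p)]: least fixpoint, start Z0 = Sat((a ∨ p)) = {m2, m3}, add states in Sat(¬p) with every successor in Z. Z1 = {m1, m2, m3, m4}; Z2 = {m0, m1, m2, m3, m4}; fixed.
Sat(A[¬p U (a ∨ p)]) = {m0, m1, m2, m3, m4}
m1 ∈ Sat(A[¬p U (a ∨ p)]) = {m0, m1, m2, m3, m4}, so the formula holds at m1.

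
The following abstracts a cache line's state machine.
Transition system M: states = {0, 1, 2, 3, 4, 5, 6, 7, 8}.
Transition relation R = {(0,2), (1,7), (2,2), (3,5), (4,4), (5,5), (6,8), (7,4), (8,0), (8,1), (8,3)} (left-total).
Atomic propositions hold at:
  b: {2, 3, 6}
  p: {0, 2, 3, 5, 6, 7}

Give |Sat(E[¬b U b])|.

5

Sat(¬b) = {0, 1, 4, 5, 7, 8}
E[¬b U b]: least fixpoint, start Z0 = Sat(b) = {2, 3, 6}, add states in Sat(¬b) with some successor in Z. Z1 = {0, 2, 3, 6, 8}; fixed.
Sat(E[¬b U b]) = {0, 2, 3, 6, 8}
|Sat(E[¬b U b])| = |{0, 2, 3, 6, 8}| = 5.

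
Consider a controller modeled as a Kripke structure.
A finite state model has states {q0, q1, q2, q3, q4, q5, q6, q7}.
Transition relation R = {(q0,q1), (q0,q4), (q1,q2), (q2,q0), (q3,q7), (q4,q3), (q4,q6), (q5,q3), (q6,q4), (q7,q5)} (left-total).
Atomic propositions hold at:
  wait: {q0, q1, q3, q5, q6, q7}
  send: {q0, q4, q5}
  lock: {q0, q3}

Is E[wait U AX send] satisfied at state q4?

No

Sat(AX send) = {s : every successor in {q0, q4, q5}} = {q2, q6, q7}
E[wait U AX send]: least fixpoint, start Z0 = Sat(AX send) = {q2, q6, q7}, add states in Sat(wait) with some successor in Z. Z1 = {q1, q2, q3, q6, q7}; Z2 = {q0, q1, q2, q3, q5, q6, q7}; fixed.
Sat(E[wait U AX send]) = {q0, q1, q2, q3, q5, q6, q7}
q4 ∉ Sat(E[wait U AX send]) = {q0, q1, q2, q3, q5, q6, q7}, so the formula does not hold at q4.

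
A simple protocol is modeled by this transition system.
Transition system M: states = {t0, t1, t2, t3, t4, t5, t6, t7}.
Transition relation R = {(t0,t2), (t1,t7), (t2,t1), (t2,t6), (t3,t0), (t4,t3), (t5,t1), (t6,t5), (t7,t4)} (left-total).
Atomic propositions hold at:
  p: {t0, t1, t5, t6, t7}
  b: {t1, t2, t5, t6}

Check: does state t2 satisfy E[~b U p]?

Sat(~b) = {t0, t3, t4, t7}
E[~b U p]: least fixpoint, start Z0 = Sat(p) = {t0, t1, t5, t6, t7}, add states in Sat(~b) with some successor in Z. Z1 = {t0, t1, t3, t5, t6, t7}; Z2 = {t0, t1, t3, t4, t5, t6, t7}; fixed.
Sat(E[~b U p]) = {t0, t1, t3, t4, t5, t6, t7}
t2 ∉ Sat(E[~b U p]) = {t0, t1, t3, t4, t5, t6, t7}, so the formula does not hold at t2.

No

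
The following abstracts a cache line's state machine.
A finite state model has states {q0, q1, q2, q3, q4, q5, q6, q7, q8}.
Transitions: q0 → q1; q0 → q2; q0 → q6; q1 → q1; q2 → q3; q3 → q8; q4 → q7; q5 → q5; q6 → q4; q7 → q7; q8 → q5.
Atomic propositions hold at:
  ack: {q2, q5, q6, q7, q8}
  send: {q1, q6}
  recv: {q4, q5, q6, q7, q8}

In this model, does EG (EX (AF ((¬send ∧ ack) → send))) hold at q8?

Sat(¬send) = {q0, q2, q3, q4, q5, q7, q8}
Sat(¬send ∧ ack) = {q2, q5, q7, q8}
Sat((¬send ∧ ack) → send) = {q0, q1, q3, q4, q6}
AF ((¬send ∧ ack) → send): least fixpoint, start Z0 = {q0, q1, q3, q4, q6}, add states with every successor in Z. Z1 = {q0, q1, q2, q3, q4, q6}; fixed.
Sat(AF ((¬send ∧ ack) → send)) = {q0, q1, q2, q3, q4, q6}
Sat(EX (AF ((¬send ∧ ack) → send))) = {s : some successor in {q0, q1, q2, q3, q4, q6}} = {q0, q1, q2, q6}
EG (EX (AF ((¬send ∧ ack) → send))): greatest fixpoint, start Z0 = {q0, q1, q2, q6}, keep only states in Sat with some successor in Z. Z1 = {q0, q1}; fixed.
Sat(EG (EX (AF ((¬send ∧ ack) → send)))) = {q0, q1}
q8 ∉ Sat(EG (EX (AF ((¬send ∧ ack) → send)))) = {q0, q1}, so the formula does not hold at q8.

No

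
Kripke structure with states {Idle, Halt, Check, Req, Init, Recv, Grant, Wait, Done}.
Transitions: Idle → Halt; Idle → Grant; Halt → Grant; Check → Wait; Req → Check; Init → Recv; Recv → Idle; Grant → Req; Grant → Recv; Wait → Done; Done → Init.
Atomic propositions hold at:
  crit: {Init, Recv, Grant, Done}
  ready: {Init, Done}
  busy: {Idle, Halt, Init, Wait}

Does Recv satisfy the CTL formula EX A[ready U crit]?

No

A[ready U crit]: least fixpoint, start Z0 = Sat(crit) = {Init, Recv, Grant, Done}, add states in Sat(ready) with every successor in Z. Already a fixed point.
Sat(A[ready U crit]) = {Init, Recv, Grant, Done}
Sat(EX A[ready U crit]) = {s : some successor in {Init, Recv, Grant, Done}} = {Idle, Halt, Init, Grant, Wait, Done}
Recv ∉ Sat(EX A[ready U crit]) = {Idle, Halt, Init, Grant, Wait, Done}, so the formula does not hold at Recv.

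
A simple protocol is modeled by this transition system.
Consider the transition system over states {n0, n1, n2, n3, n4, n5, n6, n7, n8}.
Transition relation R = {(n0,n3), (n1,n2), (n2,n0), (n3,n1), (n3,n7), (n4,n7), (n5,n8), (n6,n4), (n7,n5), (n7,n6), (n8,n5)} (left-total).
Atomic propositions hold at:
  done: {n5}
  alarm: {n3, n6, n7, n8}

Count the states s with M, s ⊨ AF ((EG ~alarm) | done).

2

Sat(~alarm) = {n0, n1, n2, n4, n5}
EG ~alarm: greatest fixpoint, start Z0 = {n0, n1, n2, n4, n5}, keep only states in Sat with some successor in Z. Z1 = {n1, n2}; Z2 = {n1}; Z3 = ∅; fixed.
Sat(EG ~alarm) = ∅
Sat((EG ~alarm) | done) = {n5}
AF ((EG ~alarm) | done): least fixpoint, start Z0 = {n5}, add states with every successor in Z. Z1 = {n5, n8}; fixed.
Sat(AF ((EG ~alarm) | done)) = {n5, n8}
|Sat(AF ((EG ~alarm) | done))| = |{n5, n8}| = 2.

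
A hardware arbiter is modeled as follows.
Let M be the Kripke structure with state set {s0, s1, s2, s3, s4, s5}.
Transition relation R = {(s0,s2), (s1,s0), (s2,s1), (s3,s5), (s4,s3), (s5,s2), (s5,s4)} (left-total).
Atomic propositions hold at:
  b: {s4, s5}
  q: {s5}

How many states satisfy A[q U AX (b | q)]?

Sat(b | q) = {s4, s5}
Sat(AX (b | q)) = {s : every successor in {s4, s5}} = {s3}
A[q U AX (b | q)]: least fixpoint, start Z0 = Sat(AX (b | q)) = {s3}, add states in Sat(q) with every successor in Z. Already a fixed point.
Sat(A[q U AX (b | q)]) = {s3}
|Sat(A[q U AX (b | q)])| = |{s3}| = 1.

1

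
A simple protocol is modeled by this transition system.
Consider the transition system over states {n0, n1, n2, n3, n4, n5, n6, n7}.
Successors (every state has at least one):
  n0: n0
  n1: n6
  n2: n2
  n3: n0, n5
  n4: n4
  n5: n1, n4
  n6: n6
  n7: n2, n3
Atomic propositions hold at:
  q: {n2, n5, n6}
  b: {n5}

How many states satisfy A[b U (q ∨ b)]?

Sat(q ∨ b) = {n2, n5, n6}
A[b U (q ∨ b)]: least fixpoint, start Z0 = Sat((q ∨ b)) = {n2, n5, n6}, add states in Sat(b) with every successor in Z. Already a fixed point.
Sat(A[b U (q ∨ b)]) = {n2, n5, n6}
|Sat(A[b U (q ∨ b)])| = |{n2, n5, n6}| = 3.

3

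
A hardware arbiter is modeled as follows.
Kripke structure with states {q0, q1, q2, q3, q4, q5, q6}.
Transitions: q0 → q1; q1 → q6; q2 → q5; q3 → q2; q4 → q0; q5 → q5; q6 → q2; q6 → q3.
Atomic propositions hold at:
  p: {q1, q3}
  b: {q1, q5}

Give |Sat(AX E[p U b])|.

E[p U b]: least fixpoint, start Z0 = Sat(b) = {q1, q5}, add states in Sat(p) with some successor in Z. Already a fixed point.
Sat(E[p U b]) = {q1, q5}
Sat(AX E[p U b]) = {s : every successor in {q1, q5}} = {q0, q2, q5}
|Sat(AX E[p U b])| = |{q0, q2, q5}| = 3.

3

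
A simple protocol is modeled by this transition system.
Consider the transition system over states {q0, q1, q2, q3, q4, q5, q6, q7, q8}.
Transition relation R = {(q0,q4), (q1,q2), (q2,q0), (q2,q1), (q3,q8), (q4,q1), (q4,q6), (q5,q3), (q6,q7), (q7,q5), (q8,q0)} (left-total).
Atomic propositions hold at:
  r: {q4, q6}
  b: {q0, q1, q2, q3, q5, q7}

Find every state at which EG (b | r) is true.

{q0, q1, q2, q4}

Sat(b | r) = {q0, q1, q2, q3, q4, q5, q6, q7}
EG (b | r): greatest fixpoint, start Z0 = {q0, q1, q2, q3, q4, q5, q6, q7}, keep only states in Sat with some successor in Z. Z1 = {q0, q1, q2, q4, q5, q6, q7}; Z2 = {q0, q1, q2, q4, q6, q7}; Z3 = {q0, q1, q2, q4, q6}; Z4 = {q0, q1, q2, q4}; fixed.
Sat(EG (b | r)) = {q0, q1, q2, q4}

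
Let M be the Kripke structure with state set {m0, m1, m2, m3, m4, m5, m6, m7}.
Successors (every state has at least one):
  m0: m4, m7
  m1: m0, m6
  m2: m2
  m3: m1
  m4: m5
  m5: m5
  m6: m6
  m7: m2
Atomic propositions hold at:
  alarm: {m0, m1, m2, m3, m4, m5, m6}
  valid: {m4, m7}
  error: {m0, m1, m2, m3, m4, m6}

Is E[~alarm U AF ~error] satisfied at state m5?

Sat(~alarm) = {m7}
Sat(~error) = {m5, m7}
AF ~error: least fixpoint, start Z0 = {m5, m7}, add states with every successor in Z. Z1 = {m4, m5, m7}; Z2 = {m0, m4, m5, m7}; fixed.
Sat(AF ~error) = {m0, m4, m5, m7}
E[~alarm U AF ~error]: least fixpoint, start Z0 = Sat(AF ~error) = {m0, m4, m5, m7}, add states in Sat(~alarm) with some successor in Z. Already a fixed point.
Sat(E[~alarm U AF ~error]) = {m0, m4, m5, m7}
m5 ∈ Sat(E[~alarm U AF ~error]) = {m0, m4, m5, m7}, so the formula holds at m5.

Yes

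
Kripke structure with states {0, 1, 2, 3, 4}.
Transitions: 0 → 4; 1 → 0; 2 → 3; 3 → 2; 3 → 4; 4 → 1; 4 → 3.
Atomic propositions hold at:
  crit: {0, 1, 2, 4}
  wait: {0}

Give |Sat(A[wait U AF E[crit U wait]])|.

E[crit U wait]: least fixpoint, start Z0 = Sat(wait) = {0}, add states in Sat(crit) with some successor in Z. Z1 = {0, 1}; Z2 = {0, 1, 4}; fixed.
Sat(E[crit U wait]) = {0, 1, 4}
AF E[crit U wait]: least fixpoint, start Z0 = {0, 1, 4}, add states with every successor in Z. Already a fixed point.
Sat(AF E[crit U wait]) = {0, 1, 4}
A[wait U AF E[crit U wait]]: least fixpoint, start Z0 = Sat(AF E[crit U wait]) = {0, 1, 4}, add states in Sat(wait) with every successor in Z. Already a fixed point.
Sat(A[wait U AF E[crit U wait]]) = {0, 1, 4}
|Sat(A[wait U AF E[crit U wait]])| = |{0, 1, 4}| = 3.

3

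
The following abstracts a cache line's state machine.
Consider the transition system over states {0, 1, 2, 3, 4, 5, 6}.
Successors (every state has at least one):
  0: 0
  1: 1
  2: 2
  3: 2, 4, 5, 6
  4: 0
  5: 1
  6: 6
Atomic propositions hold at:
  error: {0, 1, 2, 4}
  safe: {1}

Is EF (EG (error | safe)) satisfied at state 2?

Sat(error | safe) = {0, 1, 2, 4}
EG (error | safe): greatest fixpoint, start Z0 = {0, 1, 2, 4}, keep only states in Sat with some successor in Z. Already a fixed point.
Sat(EG (error | safe)) = {0, 1, 2, 4}
EF (EG (error | safe)): least fixpoint, start Z0 = {0, 1, 2, 4}, add states with some successor in Z. Z1 = {0, 1, 2, 3, 4, 5}; fixed.
Sat(EF (EG (error | safe))) = {0, 1, 2, 3, 4, 5}
2 ∈ Sat(EF (EG (error | safe))) = {0, 1, 2, 3, 4, 5}, so the formula holds at 2.

Yes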